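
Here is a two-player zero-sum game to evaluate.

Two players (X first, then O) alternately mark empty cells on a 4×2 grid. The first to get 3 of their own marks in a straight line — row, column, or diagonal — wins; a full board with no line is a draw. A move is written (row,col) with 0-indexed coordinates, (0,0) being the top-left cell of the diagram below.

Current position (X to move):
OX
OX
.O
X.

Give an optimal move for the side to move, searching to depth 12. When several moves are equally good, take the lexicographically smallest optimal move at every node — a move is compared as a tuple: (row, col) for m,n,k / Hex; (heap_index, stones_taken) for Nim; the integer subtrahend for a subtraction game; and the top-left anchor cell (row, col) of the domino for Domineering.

[OX/OX/.O/X.] X move#1: (2,0):+0/OX/OX/XO/X.*, (3,1):-1/OX/OX/.O/XX
[OX/OX/XO/X.] O move#2: (3,1):+0/OX/OX/XO/XO*
[OX/OX/XO/XO] end (terminal +0, X#3); searched OX/OX/.O/X. to 12

X's best at [OX/OX/.O/X.]: (2,0)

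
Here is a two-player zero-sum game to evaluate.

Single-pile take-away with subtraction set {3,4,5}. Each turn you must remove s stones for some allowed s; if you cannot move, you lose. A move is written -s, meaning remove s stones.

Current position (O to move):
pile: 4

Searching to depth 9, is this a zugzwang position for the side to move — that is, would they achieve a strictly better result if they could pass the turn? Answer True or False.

p1 O@[4]: -3[1]+1* -4[0]+1
p2 X@[1] terminal -1; root [4] d9
if O skipped the turn, X would face:
~ p1 X@[4]: -3[1]+1* -4[0]+1
~ p2 O@[1] terminal -1; root [4] d9
compare (O): move=+1 vs pass=-1

zugzwang(4, O) = False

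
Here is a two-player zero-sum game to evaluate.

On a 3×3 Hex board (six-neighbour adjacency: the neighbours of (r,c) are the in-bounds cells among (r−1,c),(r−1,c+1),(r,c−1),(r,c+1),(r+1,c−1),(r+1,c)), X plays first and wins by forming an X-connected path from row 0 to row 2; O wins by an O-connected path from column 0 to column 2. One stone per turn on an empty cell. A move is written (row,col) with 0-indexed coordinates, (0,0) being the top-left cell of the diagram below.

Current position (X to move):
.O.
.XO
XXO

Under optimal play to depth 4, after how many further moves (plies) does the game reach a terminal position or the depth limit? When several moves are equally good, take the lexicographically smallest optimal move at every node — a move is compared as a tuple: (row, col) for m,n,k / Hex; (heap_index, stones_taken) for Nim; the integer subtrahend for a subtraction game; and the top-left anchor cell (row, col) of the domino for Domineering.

[.O./.XO/XXO] X move#1: (0,0):+1/XO./.XO/XXO*, (0,2):+1/.OX/.XO/XXO, (1,0):+1/.O./XXO/XXO
[XO./.XO/XXO] O move#2: (0,2):-1/XOO/.XO/XXO*, (1,0):-1/XO./OXO/XXO
[XOO/.XO/XXO] X move#3: (1,0):+1/XOO/XXO/XXO*
[XOO/XXO/XXO] end (terminal -1, O#4); searched .O./.XO/XXO to 4

PV length from [.O./.XO/XXO]: 3 plies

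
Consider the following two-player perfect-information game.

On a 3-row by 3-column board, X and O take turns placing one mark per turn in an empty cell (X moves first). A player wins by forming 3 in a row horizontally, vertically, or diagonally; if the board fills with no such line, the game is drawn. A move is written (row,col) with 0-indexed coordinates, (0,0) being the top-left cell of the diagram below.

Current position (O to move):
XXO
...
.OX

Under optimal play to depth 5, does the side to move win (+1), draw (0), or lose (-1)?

ply 1, O at XXO/.../.OX | (1,0)=-1→XXO/O../.OX; (1,1)=+0→XXO/.O./.OX*; (1,2)=-1→XXO/..O/.OX; (2,0)=-1→XXO/.../OOX
ply 2, X at XXO/.O./.OX | (1,0)=-1→XXO/XO./.OX; (1,2)=-1→XXO/.OX/.OX; (2,0)=+0→XXO/.O./XOX*
ply 3, O at XXO/.O./XOX | (1,0)=+0→XXO/OO./XOX*; (1,2)=-1→XXO/.OO/XOX
ply 4, X at XXO/OO./XOX | (1,2)=+0→XXO/OOX/XOX*
ply 5: XXO/OOX/XOX is terminal +0 (O); from XXO/.../.OX depth 5

value(XXO/.../.OX, O) = 0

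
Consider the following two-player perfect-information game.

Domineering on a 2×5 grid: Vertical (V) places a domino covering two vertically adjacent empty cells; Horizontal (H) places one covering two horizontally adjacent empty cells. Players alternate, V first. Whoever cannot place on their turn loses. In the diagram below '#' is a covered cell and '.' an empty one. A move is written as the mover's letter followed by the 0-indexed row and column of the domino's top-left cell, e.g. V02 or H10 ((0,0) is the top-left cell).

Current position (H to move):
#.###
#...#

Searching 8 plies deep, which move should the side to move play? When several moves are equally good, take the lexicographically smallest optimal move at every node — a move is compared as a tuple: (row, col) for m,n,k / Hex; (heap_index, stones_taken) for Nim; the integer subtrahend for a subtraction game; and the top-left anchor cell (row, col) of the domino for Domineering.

ply 1, H at #.###/#...# | H11=+1→#.###/###.#*; H12=-1→#.###/#.###
ply 2: #.###/###.# is terminal -1 (V); from #.###/#...# depth 8

H's best at [#.###/#...#]: H11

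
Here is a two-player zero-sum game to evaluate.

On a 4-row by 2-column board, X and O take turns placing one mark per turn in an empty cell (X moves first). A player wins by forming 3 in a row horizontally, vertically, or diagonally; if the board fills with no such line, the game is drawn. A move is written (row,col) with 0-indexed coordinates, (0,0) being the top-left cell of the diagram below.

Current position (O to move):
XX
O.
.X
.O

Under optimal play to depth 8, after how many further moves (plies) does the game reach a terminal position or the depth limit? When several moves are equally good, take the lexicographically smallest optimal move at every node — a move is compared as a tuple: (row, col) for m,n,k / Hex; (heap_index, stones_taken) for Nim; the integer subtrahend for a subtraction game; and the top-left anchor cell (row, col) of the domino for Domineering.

p1 O@[XX/O./.X/.O]: (1,1)[XX/OO/.X/.O]+0* (2,0)[XX/O./OX/.O]-1 (3,0)[XX/O./.X/OO]-1
p2 X@[XX/OO/.X/.O]: (2,0)[XX/OO/XX/.O]+0* (3,0)[XX/OO/.X/XO]+0
p3 O@[XX/OO/XX/.O]: (3,0)[XX/OO/XX/OO]+0*
p4 X@[XX/OO/XX/OO] terminal +0; root [XX/O./.X/.O] d8

PV length from [XX/O./.X/.O]: 3 plies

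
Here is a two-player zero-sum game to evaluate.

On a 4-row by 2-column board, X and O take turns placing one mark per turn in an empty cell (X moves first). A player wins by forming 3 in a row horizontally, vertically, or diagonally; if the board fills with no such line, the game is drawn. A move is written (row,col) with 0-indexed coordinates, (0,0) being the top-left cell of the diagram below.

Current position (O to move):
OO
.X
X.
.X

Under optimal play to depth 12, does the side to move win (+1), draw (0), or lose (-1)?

p1 O@[OO/.X/X./.X]: (1,0)[OO/OX/X./.X]-1 (2,1)[OO/.X/XO/.X]+0* (3,0)[OO/.X/X./OX]-1
p2 X@[OO/.X/XO/.X]: (1,0)[OO/XX/XO/.X]+0* (3,0)[OO/.X/XO/XX]+0
p3 O@[OO/XX/XO/.X]: (3,0)[OO/XX/XO/OX]+0*
p4 X@[OO/XX/XO/OX] terminal +0; root [OO/.X/X./.X] d12

value(OO/.X/X./.X, O) = 0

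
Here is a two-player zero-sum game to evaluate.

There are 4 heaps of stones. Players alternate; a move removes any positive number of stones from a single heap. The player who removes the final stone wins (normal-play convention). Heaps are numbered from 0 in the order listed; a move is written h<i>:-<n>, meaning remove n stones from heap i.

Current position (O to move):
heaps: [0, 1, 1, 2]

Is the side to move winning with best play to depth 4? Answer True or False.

O winning at [(0,1,1,2)]: True

p1 O@[(0,1,1,2)]: h1:-1[(0,0,1,2)]-1 h2:-1[(0,1,0,2)]-1 h3:-1[(0,1,1,1)]-1 h3:-2[(0,1,1,0)]+1*
p2 X@[(0,1,1,0)]: h1:-1[(0,0,1,0)]-1* h2:-1[(0,1,0,0)]-1
p3 O@[(0,0,1,0)]: h2:-1[(0,0,0,0)]+1*
p4 X@[(0,0,0,0)] terminal -1; root [(0,1,1,2)] d4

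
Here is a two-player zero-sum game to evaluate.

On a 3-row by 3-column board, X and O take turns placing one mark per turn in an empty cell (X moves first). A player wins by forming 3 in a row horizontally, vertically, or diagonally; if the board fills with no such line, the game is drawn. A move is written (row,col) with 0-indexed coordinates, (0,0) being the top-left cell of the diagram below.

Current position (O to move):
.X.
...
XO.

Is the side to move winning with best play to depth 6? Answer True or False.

[.X./.../XO.] O move#1: (0,0):+0/OX./.../XO.*, (0,2):+0/.XO/.../XO., (1,0):-1/.X./O../XO., (1,1):-1/.X./.O./XO., (1,2):-1/.X./..O/XO., (2,2):-1/.X./.../XOO
[OX./.../XO.] X move#2: (0,2):+0/OXX/.../XO.*, (1,0):+0/OX./X../XO., (1,1):+0/OX./.X./XO., (1,2):+0/OX./..X/XO., (2,2):+0/OX./.../XOX
[OXX/.../XO.] O move#3: (1,0):-1/OXX/O../XO., (1,1):+0/OXX/.O./XO.*, (1,2):-1/OXX/..O/XO., (2,2):-1/OXX/.../XOO
[OXX/.O./XO.] X move#4: (1,0):-1/OXX/XO./XO., (1,2):-1/OXX/.OX/XO., (2,2):+0/OXX/.O./XOX*
[OXX/.O./XOX] O move#5: (1,0):-1/OXX/OO./XOX, (1,2):+0/OXX/.OO/XOX*
[OXX/.OO/XOX] X move#6: (1,0):+0/OXX/XOO/XOX*
[OXX/XOO/XOX] end (terminal +0, O#7); searched .X./.../XO. to 6

O winning at [.X./.../XO.]: False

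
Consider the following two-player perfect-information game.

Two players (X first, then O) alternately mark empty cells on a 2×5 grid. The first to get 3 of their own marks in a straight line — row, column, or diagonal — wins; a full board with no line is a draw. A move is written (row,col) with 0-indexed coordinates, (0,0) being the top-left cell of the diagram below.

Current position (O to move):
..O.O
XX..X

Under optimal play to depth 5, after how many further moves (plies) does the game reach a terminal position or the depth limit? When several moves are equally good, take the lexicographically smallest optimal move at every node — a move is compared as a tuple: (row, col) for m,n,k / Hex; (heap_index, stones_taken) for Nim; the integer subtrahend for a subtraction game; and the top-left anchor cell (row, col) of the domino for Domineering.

PV length from [..O.O/XX..X]: 1 ply

p1 O@[..O.O/XX..X]: (0,0)[O.O.O/XX..X]-1 (0,1)[.OO.O/XX..X]-1 (0,3)[..OOO/XX..X]+1* (1,2)[..O.O/XXO.X]+0 (1,3)[..O.O/XX.OX]-1
p2 X@[..OOO/XX..X] terminal -1; root [..O.O/XX..X] d5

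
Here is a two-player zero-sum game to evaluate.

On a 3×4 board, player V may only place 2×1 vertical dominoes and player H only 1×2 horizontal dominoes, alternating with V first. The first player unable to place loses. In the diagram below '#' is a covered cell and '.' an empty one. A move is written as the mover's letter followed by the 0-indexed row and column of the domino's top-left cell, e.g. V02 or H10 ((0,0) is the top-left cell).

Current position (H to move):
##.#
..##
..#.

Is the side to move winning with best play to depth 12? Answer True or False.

[##.#/..##/..#.] H move#1: H10:+1/##.#/####/..#.*, H20:+1/##.#/..##/###.
[##.#/####/..#.] end (terminal -1, V#2); searched ##.#/..##/..#. to 12

H winning at [##.#/..##/..#.]: True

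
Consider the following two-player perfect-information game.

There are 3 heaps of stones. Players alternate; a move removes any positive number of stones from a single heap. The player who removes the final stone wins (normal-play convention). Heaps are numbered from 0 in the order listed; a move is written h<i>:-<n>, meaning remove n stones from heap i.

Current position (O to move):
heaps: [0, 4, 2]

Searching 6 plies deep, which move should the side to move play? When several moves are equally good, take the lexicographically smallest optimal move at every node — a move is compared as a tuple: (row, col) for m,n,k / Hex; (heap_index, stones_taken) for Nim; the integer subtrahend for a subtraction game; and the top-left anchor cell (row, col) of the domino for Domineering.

O's best at [(0,4,2)]: h1:-2

[(0,4,2)] O move#1: h1:-1:-1/(0,3,2), h1:-2:+1/(0,2,2)*, h1:-3:-1/(0,1,2), h1:-4:-1/(0,0,2), h2:-1:-1/(0,4,1), h2:-2:-1/(0,4,0)
[(0,2,2)] X move#2: h1:-1:-1/(0,1,2)*, h1:-2:-1/(0,0,2), h2:-1:-1/(0,2,1), h2:-2:-1/(0,2,0)
[(0,1,2)] O move#3: h1:-1:-1/(0,0,2), h2:-1:+1/(0,1,1)*, h2:-2:-1/(0,1,0)
[(0,1,1)] X move#4: h1:-1:-1/(0,0,1)*, h2:-1:-1/(0,1,0)
[(0,0,1)] O move#5: h2:-1:+1/(0,0,0)*
[(0,0,0)] end (terminal -1, X#6); searched (0,4,2) to 6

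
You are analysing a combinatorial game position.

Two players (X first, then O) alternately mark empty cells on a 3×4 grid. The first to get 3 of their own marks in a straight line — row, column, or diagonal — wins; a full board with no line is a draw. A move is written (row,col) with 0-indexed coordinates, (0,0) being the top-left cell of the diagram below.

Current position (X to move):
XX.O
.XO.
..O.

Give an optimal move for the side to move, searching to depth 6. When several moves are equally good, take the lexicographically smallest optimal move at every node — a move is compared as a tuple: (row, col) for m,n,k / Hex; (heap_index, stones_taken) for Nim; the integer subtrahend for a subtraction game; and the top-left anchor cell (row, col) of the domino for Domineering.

[XX.O/.XO./..O.] X move#1: (0,2):+1/XXXO/.XO./..O.*, (1,0):-1/XX.O/XXO./..O., (1,3):-1/XX.O/.XOX/..O., (2,0):-1/XX.O/.XO./X.O., (2,1):+1/XX.O/.XO./.XO., (2,3):-1/XX.O/.XO./..OX
[XXXO/.XO./..O.] end (terminal -1, O#2); searched XX.O/.XO./..O. to 6

X's best at [XX.O/.XO./..O.]: (0,2)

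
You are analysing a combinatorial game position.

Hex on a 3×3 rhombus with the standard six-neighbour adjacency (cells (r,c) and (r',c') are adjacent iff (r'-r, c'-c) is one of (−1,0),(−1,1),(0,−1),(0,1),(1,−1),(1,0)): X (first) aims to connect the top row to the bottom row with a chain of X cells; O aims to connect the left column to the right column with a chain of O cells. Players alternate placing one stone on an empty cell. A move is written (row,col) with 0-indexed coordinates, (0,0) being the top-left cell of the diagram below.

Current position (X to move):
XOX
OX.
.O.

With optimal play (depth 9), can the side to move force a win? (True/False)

ply 1, X at XOX/OX./.O. | (1,2)=+1→XOX/OXX/.O.*; (2,0)=+1→XOX/OX./XO.; (2,2)=+1→XOX/OX./.OX
ply 2, O at XOX/OXX/.O. | (2,0)=-1→XOX/OXX/OO.*; (2,2)=-1→XOX/OXX/.OO
ply 3, X at XOX/OXX/OO. | (2,2)=+1→XOX/OXX/OOX*
ply 4: XOX/OXX/OOX is terminal -1 (O); from XOX/OX./.O. depth 9

X winning at [XOX/OX./.O.]: True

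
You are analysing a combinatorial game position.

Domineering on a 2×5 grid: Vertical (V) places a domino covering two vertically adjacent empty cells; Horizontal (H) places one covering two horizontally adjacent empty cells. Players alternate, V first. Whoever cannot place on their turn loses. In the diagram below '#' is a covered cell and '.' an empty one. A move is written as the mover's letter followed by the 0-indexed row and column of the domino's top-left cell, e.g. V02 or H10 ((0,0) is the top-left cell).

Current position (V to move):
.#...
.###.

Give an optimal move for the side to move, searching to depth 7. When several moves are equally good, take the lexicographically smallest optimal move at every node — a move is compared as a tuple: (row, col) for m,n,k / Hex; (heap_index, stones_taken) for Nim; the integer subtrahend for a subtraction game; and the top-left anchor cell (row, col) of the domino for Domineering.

[.#.../.###.] V move#1: V00:-1/##.../####., V04:+1/.#..#/.####*
[.#..#/.####] H move#2: H02:-1/.####/.####*
[.####/.####] V move#3: V00:+1/#####/#####*
[#####/#####] end (terminal -1, H#4); searched .#.../.###. to 7

V's best at [.#.../.###.]: V04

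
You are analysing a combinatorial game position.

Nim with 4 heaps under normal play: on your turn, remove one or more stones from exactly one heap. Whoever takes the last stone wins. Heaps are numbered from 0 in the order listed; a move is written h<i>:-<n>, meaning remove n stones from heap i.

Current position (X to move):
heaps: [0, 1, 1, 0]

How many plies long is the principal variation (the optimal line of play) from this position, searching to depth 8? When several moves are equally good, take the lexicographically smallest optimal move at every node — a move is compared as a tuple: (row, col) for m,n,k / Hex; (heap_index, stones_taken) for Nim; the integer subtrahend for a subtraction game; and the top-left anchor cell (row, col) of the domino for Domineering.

ply 1, X at (0,1,1,0) | h1:-1=-1→(0,0,1,0)*; h2:-1=-1→(0,1,0,0)
ply 2, O at (0,0,1,0) | h2:-1=+1→(0,0,0,0)*
ply 3: (0,0,0,0) is terminal -1 (X); from (0,1,1,0) depth 8

PV length from [(0,1,1,0)]: 2 plies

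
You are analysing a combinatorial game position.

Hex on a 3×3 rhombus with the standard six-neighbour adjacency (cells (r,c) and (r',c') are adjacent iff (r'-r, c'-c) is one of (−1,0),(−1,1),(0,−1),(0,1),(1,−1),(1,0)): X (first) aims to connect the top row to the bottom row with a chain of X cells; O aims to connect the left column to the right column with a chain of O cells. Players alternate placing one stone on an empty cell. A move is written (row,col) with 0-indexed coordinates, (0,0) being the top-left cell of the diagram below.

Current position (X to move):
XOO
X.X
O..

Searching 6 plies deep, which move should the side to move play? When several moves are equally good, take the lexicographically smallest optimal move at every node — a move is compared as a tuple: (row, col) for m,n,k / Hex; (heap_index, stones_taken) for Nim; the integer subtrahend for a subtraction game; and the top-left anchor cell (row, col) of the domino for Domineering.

X's best at [XOO/X.X/O..]: (1,1)

ply 1, X at XOO/X.X/O.. | (1,1)=+1→XOO/XXX/O..*; (2,1)=-1→XOO/X.X/OX.; (2,2)=-1→XOO/X.X/O.X
ply 2, O at XOO/XXX/O.. | (2,1)=-1→XOO/XXX/OO.*; (2,2)=-1→XOO/XXX/O.O
ply 3, X at XOO/XXX/OO. | (2,2)=+1→XOO/XXX/OOX*
ply 4: XOO/XXX/OOX is terminal -1 (O); from XOO/X.X/O.. depth 6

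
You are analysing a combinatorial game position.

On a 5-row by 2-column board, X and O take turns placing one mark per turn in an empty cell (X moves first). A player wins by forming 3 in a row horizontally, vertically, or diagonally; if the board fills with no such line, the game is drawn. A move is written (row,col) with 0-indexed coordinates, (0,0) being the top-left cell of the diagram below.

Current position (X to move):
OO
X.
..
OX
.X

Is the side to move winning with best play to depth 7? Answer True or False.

X winning at [OO/X./../OX/.X]: True

[OO/X./../OX/.X] X move#1: (1,1):+0/OO/XX/../OX/.X, (2,0):+0/OO/X./X./OX/.X, (2,1):+1/OO/X./.X/OX/.X*, (4,0):+0/OO/X./../OX/XX
[OO/X./.X/OX/.X] end (terminal -1, O#2); searched OO/X./../OX/.X to 7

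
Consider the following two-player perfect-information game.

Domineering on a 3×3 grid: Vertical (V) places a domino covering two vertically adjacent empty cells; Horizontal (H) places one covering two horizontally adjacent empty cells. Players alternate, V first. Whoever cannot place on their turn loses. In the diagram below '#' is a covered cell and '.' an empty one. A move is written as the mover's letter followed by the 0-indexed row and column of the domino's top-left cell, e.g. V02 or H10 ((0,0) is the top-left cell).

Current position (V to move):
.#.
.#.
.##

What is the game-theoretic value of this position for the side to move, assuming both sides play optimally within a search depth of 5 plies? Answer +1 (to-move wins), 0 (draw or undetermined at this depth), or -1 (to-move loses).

value(.#./.#./.##, V) = +1

[.#./.#./.##] V move#1: V00:+1/##./##./.##*, V02:+1/.##/.##/.##, V10:+1/.#./##./###
[##./##./.##] end (terminal -1, H#2); searched .#./.#./.## to 5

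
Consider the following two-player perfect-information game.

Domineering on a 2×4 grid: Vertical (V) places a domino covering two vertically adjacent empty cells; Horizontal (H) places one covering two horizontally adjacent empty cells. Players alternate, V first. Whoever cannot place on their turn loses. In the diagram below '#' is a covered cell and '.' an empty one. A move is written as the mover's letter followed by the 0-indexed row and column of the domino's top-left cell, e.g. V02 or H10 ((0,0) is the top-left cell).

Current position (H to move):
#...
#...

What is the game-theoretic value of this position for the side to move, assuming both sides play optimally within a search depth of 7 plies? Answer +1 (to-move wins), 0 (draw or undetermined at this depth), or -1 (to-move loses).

value(#.../#..., H) = +1

p1 H@[#.../#...]: H01[###./#...]+1* H02[#.##/#...]+1 H11[#.../###.]+1 H12[#.../#.##]+1
p2 V@[###./#...]: V03[####/#..#]-1*
p3 H@[####/#..#]: H11[####/####]+1*
p4 V@[####/####] terminal -1; root [#.../#...] d7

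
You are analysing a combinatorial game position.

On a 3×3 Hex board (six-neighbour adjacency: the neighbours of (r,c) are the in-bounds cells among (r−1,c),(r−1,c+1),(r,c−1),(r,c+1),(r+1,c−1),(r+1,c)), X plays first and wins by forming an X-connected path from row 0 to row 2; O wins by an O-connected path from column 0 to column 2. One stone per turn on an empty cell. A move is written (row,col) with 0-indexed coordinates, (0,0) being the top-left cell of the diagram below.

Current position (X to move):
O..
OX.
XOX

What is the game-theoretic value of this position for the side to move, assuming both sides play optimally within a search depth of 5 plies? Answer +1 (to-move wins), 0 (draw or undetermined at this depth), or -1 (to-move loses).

ply 1, X at O../OX./XOX | (0,1)=+1→OX./OX./XOX*; (0,2)=+1→O.X/OX./XOX; (1,2)=+1→O../OXX/XOX
ply 2: OX./OX./XOX is terminal -1 (O); from O../OX./XOX depth 5

value(O../OX./XOX, X) = +1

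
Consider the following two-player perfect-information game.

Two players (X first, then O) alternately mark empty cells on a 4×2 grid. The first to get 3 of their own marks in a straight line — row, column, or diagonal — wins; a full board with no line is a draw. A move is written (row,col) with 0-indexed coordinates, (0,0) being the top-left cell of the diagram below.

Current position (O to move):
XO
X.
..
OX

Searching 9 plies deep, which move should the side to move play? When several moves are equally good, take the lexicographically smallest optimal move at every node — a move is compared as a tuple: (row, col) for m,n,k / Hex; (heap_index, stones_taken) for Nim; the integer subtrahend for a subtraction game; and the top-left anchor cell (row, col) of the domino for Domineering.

[XO/X./../OX] O move#1: (1,1):-1/XO/XO/../OX, (2,0):+0/XO/X./O./OX*, (2,1):-1/XO/X./.O/OX
[XO/X./O./OX] X move#2: (1,1):+0/XO/XX/O./OX*, (2,1):+0/XO/X./OX/OX
[XO/XX/O./OX] O move#3: (2,1):+0/XO/XX/OO/OX*
[XO/XX/OO/OX] end (terminal +0, X#4); searched XO/X./../OX to 9

O's best at [XO/X./../OX]: (2,0)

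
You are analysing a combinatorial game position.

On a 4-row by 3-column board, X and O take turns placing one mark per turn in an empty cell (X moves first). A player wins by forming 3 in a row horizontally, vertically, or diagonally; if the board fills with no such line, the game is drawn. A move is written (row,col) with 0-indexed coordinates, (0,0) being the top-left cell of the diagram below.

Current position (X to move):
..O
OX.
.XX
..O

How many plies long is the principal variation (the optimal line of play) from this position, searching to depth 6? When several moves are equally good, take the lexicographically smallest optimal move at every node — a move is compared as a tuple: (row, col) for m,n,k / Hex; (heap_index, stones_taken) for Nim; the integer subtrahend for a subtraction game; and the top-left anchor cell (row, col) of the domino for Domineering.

PV length from [..O/OX./.XX/..O]: 1 ply

p1 X@[..O/OX./.XX/..O]: (0,0)[X.O/OX./.XX/..O]+1* (0,1)[.XO/OX./.XX/..O]+1 (1,2)[..O/OXX/.XX/..O]+1 (2,0)[..O/OX./XXX/..O]+1 (3,0)[..O/OX./.XX/X.O]+1 (3,1)[..O/OX./.XX/.XO]+1
p2 O@[X.O/OX./.XX/..O] terminal -1; root [..O/OX./.XX/..O] d6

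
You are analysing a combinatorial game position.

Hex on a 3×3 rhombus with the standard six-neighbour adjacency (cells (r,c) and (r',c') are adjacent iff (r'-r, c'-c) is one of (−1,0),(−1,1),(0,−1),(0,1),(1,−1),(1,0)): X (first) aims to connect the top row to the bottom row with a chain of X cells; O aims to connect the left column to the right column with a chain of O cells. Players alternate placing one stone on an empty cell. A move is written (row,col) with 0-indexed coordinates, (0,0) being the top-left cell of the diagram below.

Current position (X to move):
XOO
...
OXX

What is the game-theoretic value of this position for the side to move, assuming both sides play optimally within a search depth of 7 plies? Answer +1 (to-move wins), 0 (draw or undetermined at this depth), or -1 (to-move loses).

ply 1, X at XOO/.../OXX | (1,0)=-1→XOO/X../OXX*; (1,1)=-1→XOO/.X./OXX; (1,2)=-1→XOO/..X/OXX
ply 2, O at XOO/X../OXX | (1,1)=+1→XOO/XO./OXX*; (1,2)=-1→XOO/X.O/OXX
ply 3: XOO/XO./OXX is terminal -1 (X); from XOO/.../OXX depth 7

value(XOO/.../OXX, X) = -1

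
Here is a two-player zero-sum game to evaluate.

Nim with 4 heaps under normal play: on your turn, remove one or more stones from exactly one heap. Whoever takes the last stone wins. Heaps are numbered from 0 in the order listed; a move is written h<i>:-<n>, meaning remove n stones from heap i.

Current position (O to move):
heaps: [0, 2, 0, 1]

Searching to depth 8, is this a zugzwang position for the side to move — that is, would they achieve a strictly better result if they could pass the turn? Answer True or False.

p1 O@[(0,2,0,1)]: h1:-1[(0,1,0,1)]+1* h1:-2[(0,0,0,1)]-1 h3:-1[(0,2,0,0)]-1
p2 X@[(0,1,0,1)]: h1:-1[(0,0,0,1)]-1* h3:-1[(0,1,0,0)]-1
p3 O@[(0,0,0,1)]: h3:-1[(0,0,0,0)]+1*
p4 X@[(0,0,0,0)] terminal -1; root [(0,2,0,1)] d8
if O skipped the turn, X would face:
~ p1 X@[(0,2,0,1)]: h1:-1[(0,1,0,1)]+1* h1:-2[(0,0,0,1)]-1 h3:-1[(0,2,0,0)]-1
~ p2 O@[(0,1,0,1)]: h1:-1[(0,0,0,1)]-1* h3:-1[(0,1,0,0)]-1
~ p3 X@[(0,0,0,1)]: h3:-1[(0,0,0,0)]+1*
~ p4 O@[(0,0,0,0)] terminal -1; root [(0,2,0,1)] d8
compare (O): move=+1 vs pass=-1

zugzwang((0,2,0,1), O) = False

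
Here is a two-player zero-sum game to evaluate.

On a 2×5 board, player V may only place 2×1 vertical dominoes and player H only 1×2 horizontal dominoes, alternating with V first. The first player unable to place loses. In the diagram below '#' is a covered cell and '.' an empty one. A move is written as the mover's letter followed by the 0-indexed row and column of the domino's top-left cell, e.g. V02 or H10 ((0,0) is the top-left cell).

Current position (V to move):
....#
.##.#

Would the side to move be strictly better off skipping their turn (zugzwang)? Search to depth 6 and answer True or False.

p1 V@[....#/.##.#]: V00[#...#/###.#]-1* V03[...##/.####]-1
p2 H@[#...#/###.#]: H01[###.#/###.#]-1 H02[#.###/###.#]+1*
p3 V@[#.###/###.#] terminal -1; root [....#/.##.#] d6
if V skipped the turn, H would face:
~ p1 H@[....#/.##.#]: H00[##..#/.##.#]-1* H01[.##.#/.##.#]-1 H02[..###/.##.#]-1
~ p2 V@[##..#/.##.#]: V03[##.##/.####]+1*
~ p3 H@[##.##/.####] terminal -1; root [....#/.##.#] d6
compare (V): move=-1 vs pass=+1

zugzwang(....#/.##.#, V) = True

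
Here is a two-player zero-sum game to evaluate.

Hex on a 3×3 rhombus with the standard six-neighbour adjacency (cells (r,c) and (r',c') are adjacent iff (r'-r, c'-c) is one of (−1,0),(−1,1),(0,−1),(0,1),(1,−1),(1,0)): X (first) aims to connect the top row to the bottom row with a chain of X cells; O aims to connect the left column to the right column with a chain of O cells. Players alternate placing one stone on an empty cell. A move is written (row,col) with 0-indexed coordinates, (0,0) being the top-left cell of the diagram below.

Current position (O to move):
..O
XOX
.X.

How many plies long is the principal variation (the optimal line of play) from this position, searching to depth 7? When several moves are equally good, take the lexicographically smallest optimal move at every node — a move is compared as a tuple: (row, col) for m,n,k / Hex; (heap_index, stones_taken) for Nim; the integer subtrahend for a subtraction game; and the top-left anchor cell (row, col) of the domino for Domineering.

PV length from [..O/XOX/.X.]: 3 plies

ply 1, O at ..O/XOX/.X. | (0,0)=+1→O.O/XOX/.X.*; (0,1)=+1→.OO/XOX/.X.; (2,0)=+1→..O/XOX/OX.; (2,2)=-1→..O/XOX/.XO
ply 2, X at O.O/XOX/.X. | (0,1)=-1→OXO/XOX/.X.*; (2,0)=-1→O.O/XOX/XX.; (2,2)=-1→O.O/XOX/.XX
ply 3, O at OXO/XOX/.X. | (2,0)=+1→OXO/XOX/OX.*; (2,2)=-1→OXO/XOX/.XO
ply 4: OXO/XOX/OX. is terminal -1 (X); from ..O/XOX/.X. depth 7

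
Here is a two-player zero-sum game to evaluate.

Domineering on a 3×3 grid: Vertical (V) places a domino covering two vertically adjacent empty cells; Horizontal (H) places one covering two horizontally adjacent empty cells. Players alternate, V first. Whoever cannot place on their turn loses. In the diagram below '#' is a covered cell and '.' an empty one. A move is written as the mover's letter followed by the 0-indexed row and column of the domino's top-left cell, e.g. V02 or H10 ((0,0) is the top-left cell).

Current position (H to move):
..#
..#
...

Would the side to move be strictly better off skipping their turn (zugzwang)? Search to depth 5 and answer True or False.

p1 H@[..#/..#/...]: H00[###/..#/...]-1 H10[..#/###/...]+1* H20[..#/..#/##.]-1 H21[..#/..#/.##]-1
p2 V@[..#/###/...] terminal -1; root [..#/..#/...] d5
suppose H passes — search the same position with V to move:
pass> p1 V@[..#/..#/...]: V00[#.#/#.#/...]+1* V01[.##/.##/...]+1 V10[..#/#.#/#..]+1 V11[..#/.##/.#.]+1
pass> p2 H@[#.#/#.#/...]: H20[#.#/#.#/##.]-1* H21[#.#/#.#/.##]-1
pass> p3 V@[#.#/#.#/##.]: V01[###/###/##.]+1*
pass> p4 H@[###/###/##.] terminal -1; root [..#/..#/...] d5
for H: play +1, pass -1

zugzwang(..#/..#/..., H) = False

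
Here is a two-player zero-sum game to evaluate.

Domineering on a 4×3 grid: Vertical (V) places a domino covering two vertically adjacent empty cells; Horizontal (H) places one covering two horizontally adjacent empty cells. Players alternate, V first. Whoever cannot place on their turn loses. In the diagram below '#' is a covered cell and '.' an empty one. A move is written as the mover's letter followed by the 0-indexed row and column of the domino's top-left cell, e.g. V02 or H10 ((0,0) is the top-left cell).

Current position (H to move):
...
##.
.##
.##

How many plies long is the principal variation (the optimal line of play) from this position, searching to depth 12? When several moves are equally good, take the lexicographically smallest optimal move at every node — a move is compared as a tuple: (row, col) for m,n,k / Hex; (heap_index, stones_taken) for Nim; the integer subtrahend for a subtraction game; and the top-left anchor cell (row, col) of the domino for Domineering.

p1 H@[.../##./.##/.##]: H00[##./##./.##/.##]-1* H01[.##/##./.##/.##]-1
p2 V@[##./##./.##/.##]: V02[###/###/.##/.##]+1* V20[##./##./###/###]+1
p3 H@[###/###/.##/.##] terminal -1; root [.../##./.##/.##] d12

PV length from [.../##./.##/.##]: 2 plies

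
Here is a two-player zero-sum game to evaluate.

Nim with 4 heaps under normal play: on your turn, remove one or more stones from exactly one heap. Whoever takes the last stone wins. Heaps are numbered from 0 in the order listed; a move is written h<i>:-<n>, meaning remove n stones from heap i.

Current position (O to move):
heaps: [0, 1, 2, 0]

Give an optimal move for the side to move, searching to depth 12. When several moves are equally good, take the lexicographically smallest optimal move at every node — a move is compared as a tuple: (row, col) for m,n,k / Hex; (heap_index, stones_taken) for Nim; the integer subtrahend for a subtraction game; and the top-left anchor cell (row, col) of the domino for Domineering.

p1 O@[(0,1,2,0)]: h1:-1[(0,0,2,0)]-1 h2:-1[(0,1,1,0)]+1* h2:-2[(0,1,0,0)]-1
p2 X@[(0,1,1,0)]: h1:-1[(0,0,1,0)]-1* h2:-1[(0,1,0,0)]-1
p3 O@[(0,0,1,0)]: h2:-1[(0,0,0,0)]+1*
p4 X@[(0,0,0,0)] terminal -1; root [(0,1,2,0)] d12

O's best at [(0,1,2,0)]: h2:-1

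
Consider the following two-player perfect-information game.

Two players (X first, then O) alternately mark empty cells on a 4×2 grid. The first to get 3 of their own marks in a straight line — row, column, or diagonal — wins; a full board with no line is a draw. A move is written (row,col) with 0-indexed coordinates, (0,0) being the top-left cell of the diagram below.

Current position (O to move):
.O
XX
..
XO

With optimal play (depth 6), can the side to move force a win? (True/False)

[.O/XX/../XO] O move#1: (0,0):-1/OO/XX/../XO, (2,0):+0/.O/XX/O./XO*, (2,1):-1/.O/XX/.O/XO
[.O/XX/O./XO] X move#2: (0,0):+0/XO/XX/O./XO*, (2,1):+0/.O/XX/OX/XO
[XO/XX/O./XO] O move#3: (2,1):+0/XO/XX/OO/XO*
[XO/XX/OO/XO] end (terminal +0, X#4); searched .O/XX/../XO to 6

O winning at [.O/XX/../XO]: False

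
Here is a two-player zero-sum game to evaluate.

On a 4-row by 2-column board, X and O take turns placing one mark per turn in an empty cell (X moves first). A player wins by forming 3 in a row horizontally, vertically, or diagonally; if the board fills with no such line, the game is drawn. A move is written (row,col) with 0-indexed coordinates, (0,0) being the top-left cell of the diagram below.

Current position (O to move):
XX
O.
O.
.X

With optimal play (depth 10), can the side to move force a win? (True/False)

p1 O@[XX/O./O./.X]: (1,1)[XX/OO/O./.X]+0 (2,1)[XX/O./OO/.X]+0 (3,0)[XX/O./O./OX]+1*
p2 X@[XX/O./O./OX] terminal -1; root [XX/O./O./.X] d10

O winning at [XX/O./O./.X]: True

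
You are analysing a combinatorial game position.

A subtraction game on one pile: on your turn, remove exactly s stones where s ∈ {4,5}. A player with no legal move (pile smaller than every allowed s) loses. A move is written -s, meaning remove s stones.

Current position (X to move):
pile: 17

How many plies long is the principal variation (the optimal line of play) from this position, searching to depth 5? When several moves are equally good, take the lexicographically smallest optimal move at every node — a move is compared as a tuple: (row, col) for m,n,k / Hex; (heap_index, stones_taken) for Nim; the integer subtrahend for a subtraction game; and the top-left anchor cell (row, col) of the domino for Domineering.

p1 X@[17]: -4[13]-1 -5[12]+1*
p2 O@[12]: -4[8]-1* -5[7]-1
p3 X@[8]: -4[4]-1 -5[3]+1*
p4 O@[3] terminal -1; root [17] d5

PV length from [17]: 3 plies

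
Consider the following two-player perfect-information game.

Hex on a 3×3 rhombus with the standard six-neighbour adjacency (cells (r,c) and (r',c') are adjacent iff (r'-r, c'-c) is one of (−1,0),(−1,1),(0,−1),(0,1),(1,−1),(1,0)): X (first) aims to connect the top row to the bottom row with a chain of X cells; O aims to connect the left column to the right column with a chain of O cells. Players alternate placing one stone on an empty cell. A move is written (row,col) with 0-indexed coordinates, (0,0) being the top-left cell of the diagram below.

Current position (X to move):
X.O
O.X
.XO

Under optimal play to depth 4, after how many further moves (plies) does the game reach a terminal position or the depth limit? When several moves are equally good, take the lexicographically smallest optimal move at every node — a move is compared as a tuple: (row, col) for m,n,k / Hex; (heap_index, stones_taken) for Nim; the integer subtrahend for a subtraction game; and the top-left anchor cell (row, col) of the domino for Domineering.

PV length from [X.O/O.X/.XO]: 2 plies

p1 X@[X.O/O.X/.XO]: (0,1)[XXO/O.X/.XO]-1* (1,1)[X.O/OXX/.XO]-1 (2,0)[X.O/O.X/XXO]-1
p2 O@[XXO/O.X/.XO]: (1,1)[XXO/OOX/.XO]+1* (2,0)[XXO/O.X/OXO]-1
p3 X@[XXO/OOX/.XO] terminal -1; root [X.O/O.X/.XO] d4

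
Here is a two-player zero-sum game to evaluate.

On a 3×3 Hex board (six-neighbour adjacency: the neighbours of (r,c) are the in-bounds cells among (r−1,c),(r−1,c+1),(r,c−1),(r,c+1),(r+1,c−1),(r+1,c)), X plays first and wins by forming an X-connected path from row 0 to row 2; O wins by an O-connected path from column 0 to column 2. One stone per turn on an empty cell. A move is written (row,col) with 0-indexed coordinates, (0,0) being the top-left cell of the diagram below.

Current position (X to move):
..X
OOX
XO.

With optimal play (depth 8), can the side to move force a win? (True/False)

X winning at [..X/OOX/XO.]: True

ply 1, X at ..X/OOX/XO. | (0,0)=-1→X.X/OOX/XO.; (0,1)=-1→.XX/OOX/XO.; (2,2)=+1→..X/OOX/XOX*
ply 2: ..X/OOX/XOX is terminal -1 (O); from ..X/OOX/XO. depth 8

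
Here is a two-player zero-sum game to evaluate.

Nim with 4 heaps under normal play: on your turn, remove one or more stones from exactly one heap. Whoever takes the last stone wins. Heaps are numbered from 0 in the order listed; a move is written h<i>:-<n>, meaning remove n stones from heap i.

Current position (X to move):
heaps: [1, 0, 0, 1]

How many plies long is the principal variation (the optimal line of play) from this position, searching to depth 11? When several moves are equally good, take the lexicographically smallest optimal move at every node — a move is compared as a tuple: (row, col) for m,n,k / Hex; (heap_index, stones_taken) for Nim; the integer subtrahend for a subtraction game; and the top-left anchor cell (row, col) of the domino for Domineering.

PV length from [(1,0,0,1)]: 2 plies

[(1,0,0,1)] X move#1: h0:-1:-1/(0,0,0,1)*, h3:-1:-1/(1,0,0,0)
[(0,0,0,1)] O move#2: h3:-1:+1/(0,0,0,0)*
[(0,0,0,0)] end (terminal -1, X#3); searched (1,0,0,1) to 11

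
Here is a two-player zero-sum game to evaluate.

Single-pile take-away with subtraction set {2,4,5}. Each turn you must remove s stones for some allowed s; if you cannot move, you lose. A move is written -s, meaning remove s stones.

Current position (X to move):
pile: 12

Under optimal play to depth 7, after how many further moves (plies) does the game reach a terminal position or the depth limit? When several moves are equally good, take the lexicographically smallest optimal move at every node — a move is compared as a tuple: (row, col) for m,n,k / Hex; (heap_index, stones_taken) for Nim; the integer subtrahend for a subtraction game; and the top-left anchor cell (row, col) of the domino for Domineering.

PV length from [12]: 3 plies

p1 X@[12]: -2[10]-1 -4[8]+1* -5[7]+1
p2 O@[8]: -2[6]-1* -4[4]-1 -5[3]-1
p3 X@[6]: -2[4]-1 -4[2]-1 -5[1]+1*
p4 O@[1] terminal -1; root [12] d7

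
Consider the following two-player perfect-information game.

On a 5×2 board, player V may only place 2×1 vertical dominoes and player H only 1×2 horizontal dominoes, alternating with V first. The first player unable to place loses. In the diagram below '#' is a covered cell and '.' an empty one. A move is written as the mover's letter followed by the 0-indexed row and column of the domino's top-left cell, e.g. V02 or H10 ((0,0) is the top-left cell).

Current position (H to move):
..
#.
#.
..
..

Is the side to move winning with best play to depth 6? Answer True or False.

ply 1, H at ../#./#./../.. | H00=-1→##/#./#./../..; H30=+1→../#./#./##/..*; H40=+1→../#./#./../##
ply 2, V at ../#./#./##/.. | V01=-1→.#/##/#./##/..*; V11=-1→../##/##/##/..
ply 3, H at .#/##/#./##/.. | H40=+1→.#/##/#./##/##*
ply 4: .#/##/#./##/## is terminal -1 (V); from ../#./#./../.. depth 6

H winning at [../#./#./../..]: True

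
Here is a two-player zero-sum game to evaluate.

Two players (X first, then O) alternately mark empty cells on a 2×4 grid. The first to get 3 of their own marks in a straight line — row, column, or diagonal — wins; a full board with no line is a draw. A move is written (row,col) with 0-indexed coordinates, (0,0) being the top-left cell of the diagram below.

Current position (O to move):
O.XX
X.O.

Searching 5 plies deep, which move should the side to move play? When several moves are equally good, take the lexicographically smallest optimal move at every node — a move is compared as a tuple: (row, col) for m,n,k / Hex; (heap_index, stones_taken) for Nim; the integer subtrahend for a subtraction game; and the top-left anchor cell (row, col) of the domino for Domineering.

O's best at [O.XX/X.O.]: (0,1)

p1 O@[O.XX/X.O.]: (0,1)[OOXX/X.O.]+0* (1,1)[O.XX/XOO.]-1 (1,3)[O.XX/X.OO]-1
p2 X@[OOXX/X.O.]: (1,1)[OOXX/XXO.]+0* (1,3)[OOXX/X.OX]+0
p3 O@[OOXX/XXO.]: (1,3)[OOXX/XXOO]+0*
p4 X@[OOXX/XXOO] terminal +0; root [O.XX/X.O.] d5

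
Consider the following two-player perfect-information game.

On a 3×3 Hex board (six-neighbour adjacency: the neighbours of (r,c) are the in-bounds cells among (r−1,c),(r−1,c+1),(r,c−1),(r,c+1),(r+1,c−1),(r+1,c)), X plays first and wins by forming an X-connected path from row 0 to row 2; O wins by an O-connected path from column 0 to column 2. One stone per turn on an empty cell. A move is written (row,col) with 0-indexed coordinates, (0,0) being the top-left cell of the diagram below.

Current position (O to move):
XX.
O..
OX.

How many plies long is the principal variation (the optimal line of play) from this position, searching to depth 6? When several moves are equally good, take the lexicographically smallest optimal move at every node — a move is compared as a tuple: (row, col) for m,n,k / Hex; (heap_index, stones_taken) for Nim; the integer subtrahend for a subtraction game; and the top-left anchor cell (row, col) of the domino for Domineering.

ply 1, O at XX./O../OX. | (0,2)=-1→XXO/O../OX.; (1,1)=+1→XX./OO./OX.*; (1,2)=-1→XX./O.O/OX.; (2,2)=-1→XX./O../OXO
ply 2, X at XX./OO./OX. | (0,2)=-1→XXX/OO./OX.*; (1,2)=-1→XX./OOX/OX.; (2,2)=-1→XX./OO./OXX
ply 3, O at XXX/OO./OX. | (1,2)=+1→XXX/OOO/OX.*; (2,2)=-1→XXX/OO./OXO
ply 4: XXX/OOO/OX. is terminal -1 (X); from XX./O../OX. depth 6

PV length from [XX./O../OX.]: 3 plies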